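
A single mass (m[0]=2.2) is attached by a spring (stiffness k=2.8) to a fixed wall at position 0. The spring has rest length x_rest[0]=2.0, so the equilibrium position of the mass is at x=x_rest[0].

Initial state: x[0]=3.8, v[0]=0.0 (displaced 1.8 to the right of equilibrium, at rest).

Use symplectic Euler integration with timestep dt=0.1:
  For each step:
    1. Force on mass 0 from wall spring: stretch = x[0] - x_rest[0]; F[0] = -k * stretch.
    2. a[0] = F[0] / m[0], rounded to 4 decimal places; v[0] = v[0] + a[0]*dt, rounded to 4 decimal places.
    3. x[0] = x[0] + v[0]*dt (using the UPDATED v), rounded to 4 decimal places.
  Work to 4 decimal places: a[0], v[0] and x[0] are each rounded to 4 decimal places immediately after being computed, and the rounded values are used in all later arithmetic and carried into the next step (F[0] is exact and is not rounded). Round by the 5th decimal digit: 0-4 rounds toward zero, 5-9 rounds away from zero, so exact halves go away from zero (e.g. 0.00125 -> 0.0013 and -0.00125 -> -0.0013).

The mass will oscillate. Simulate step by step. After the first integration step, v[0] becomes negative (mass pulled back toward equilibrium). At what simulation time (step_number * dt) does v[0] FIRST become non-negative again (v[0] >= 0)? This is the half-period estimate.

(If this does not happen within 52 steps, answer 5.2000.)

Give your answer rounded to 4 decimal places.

Answer: 2.8000

Derivation:
Step 0: x=[3.8000] v=[0.0000]
Step 1: x=[3.7771] v=[-0.2291]
Step 2: x=[3.7316] v=[-0.4553]
Step 3: x=[3.6640] v=[-0.6757]
Step 4: x=[3.5753] v=[-0.8875]
Step 5: x=[3.4665] v=[-1.0880]
Step 6: x=[3.3390] v=[-1.2747]
Step 7: x=[3.1945] v=[-1.4451]
Step 8: x=[3.0348] v=[-1.5971]
Step 9: x=[2.8619] v=[-1.7288]
Step 10: x=[2.6781] v=[-1.8385]
Step 11: x=[2.4856] v=[-1.9248]
Step 12: x=[2.2869] v=[-1.9866]
Step 13: x=[2.0846] v=[-2.0231]
Step 14: x=[1.8812] v=[-2.0339]
Step 15: x=[1.6793] v=[-2.0188]
Step 16: x=[1.4815] v=[-1.9780]
Step 17: x=[1.2903] v=[-1.9120]
Step 18: x=[1.1081] v=[-1.8217]
Step 19: x=[0.9373] v=[-1.7082]
Step 20: x=[0.7800] v=[-1.5730]
Step 21: x=[0.6382] v=[-1.4177]
Step 22: x=[0.5138] v=[-1.2444]
Step 23: x=[0.4083] v=[-1.0553]
Step 24: x=[0.3230] v=[-0.8527]
Step 25: x=[0.2591] v=[-0.6393]
Step 26: x=[0.2173] v=[-0.4177]
Step 27: x=[0.1982] v=[-0.1908]
Step 28: x=[0.2021] v=[0.0385]
First v>=0 after going negative at step 28, time=2.8000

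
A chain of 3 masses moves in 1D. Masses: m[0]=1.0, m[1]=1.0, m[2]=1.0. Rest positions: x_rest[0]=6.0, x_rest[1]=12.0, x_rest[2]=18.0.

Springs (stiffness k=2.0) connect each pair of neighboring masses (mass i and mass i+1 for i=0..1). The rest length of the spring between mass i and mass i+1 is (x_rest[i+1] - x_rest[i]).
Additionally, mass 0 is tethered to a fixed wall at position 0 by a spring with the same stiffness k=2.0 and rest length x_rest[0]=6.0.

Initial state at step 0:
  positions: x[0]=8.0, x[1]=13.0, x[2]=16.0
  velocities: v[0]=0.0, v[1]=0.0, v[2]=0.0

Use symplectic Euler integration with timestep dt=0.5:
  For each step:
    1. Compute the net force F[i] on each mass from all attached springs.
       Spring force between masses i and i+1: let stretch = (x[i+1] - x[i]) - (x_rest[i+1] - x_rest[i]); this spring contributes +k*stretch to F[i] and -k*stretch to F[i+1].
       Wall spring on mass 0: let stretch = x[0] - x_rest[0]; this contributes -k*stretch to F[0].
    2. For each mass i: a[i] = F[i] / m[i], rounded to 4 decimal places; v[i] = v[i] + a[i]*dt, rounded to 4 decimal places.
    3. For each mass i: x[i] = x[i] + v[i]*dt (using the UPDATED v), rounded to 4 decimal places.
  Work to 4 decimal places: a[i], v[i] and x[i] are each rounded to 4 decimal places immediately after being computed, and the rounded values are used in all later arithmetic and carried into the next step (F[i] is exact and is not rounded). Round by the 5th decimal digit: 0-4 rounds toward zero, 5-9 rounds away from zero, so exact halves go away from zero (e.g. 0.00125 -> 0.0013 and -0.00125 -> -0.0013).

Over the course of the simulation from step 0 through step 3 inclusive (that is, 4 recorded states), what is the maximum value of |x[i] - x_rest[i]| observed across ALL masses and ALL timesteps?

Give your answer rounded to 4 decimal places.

Answer: 2.5000

Derivation:
Step 0: x=[8.0000 13.0000 16.0000] v=[0.0000 0.0000 0.0000]
Step 1: x=[6.5000 12.0000 17.5000] v=[-3.0000 -2.0000 3.0000]
Step 2: x=[4.5000 11.0000 19.2500] v=[-4.0000 -2.0000 3.5000]
Step 3: x=[3.5000 10.8750 19.8750] v=[-2.0000 -0.2500 1.2500]
Max displacement = 2.5000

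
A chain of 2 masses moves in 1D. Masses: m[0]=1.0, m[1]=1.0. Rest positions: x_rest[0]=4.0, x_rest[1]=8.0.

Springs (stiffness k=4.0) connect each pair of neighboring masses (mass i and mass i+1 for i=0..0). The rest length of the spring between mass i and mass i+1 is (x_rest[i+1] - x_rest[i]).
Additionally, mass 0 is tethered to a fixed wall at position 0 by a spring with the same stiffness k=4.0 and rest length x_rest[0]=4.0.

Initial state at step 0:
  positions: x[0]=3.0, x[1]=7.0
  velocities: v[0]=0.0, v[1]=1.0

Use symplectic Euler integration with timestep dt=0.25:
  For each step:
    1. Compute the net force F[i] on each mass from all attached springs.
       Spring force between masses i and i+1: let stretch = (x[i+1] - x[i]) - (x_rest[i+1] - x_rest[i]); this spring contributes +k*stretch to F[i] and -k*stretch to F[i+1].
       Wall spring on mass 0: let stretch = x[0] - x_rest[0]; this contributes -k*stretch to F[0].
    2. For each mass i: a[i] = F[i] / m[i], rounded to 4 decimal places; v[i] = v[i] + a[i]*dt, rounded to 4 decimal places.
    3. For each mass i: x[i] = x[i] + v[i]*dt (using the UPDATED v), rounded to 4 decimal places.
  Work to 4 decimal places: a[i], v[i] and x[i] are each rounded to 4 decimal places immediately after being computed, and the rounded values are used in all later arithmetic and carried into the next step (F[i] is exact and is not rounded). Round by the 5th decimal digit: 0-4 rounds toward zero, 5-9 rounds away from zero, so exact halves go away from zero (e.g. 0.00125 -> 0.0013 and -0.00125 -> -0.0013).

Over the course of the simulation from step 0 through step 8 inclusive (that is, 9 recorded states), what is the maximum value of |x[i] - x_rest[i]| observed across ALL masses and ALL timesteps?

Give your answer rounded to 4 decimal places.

Answer: 1.5658

Derivation:
Step 0: x=[3.0000 7.0000] v=[0.0000 1.0000]
Step 1: x=[3.2500 7.2500] v=[1.0000 1.0000]
Step 2: x=[3.6875 7.5000] v=[1.7500 1.0000]
Step 3: x=[4.1563 7.7969] v=[1.8750 1.1875]
Step 4: x=[4.4961 8.1836] v=[1.3593 1.5469]
Step 5: x=[4.6338 8.6485] v=[0.5507 1.8594]
Step 6: x=[4.6167 9.1097] v=[-0.0684 1.8447]
Step 7: x=[4.5687 9.4476] v=[-0.1921 1.3517]
Step 8: x=[4.5982 9.5658] v=[0.1181 0.4728]
Max displacement = 1.5658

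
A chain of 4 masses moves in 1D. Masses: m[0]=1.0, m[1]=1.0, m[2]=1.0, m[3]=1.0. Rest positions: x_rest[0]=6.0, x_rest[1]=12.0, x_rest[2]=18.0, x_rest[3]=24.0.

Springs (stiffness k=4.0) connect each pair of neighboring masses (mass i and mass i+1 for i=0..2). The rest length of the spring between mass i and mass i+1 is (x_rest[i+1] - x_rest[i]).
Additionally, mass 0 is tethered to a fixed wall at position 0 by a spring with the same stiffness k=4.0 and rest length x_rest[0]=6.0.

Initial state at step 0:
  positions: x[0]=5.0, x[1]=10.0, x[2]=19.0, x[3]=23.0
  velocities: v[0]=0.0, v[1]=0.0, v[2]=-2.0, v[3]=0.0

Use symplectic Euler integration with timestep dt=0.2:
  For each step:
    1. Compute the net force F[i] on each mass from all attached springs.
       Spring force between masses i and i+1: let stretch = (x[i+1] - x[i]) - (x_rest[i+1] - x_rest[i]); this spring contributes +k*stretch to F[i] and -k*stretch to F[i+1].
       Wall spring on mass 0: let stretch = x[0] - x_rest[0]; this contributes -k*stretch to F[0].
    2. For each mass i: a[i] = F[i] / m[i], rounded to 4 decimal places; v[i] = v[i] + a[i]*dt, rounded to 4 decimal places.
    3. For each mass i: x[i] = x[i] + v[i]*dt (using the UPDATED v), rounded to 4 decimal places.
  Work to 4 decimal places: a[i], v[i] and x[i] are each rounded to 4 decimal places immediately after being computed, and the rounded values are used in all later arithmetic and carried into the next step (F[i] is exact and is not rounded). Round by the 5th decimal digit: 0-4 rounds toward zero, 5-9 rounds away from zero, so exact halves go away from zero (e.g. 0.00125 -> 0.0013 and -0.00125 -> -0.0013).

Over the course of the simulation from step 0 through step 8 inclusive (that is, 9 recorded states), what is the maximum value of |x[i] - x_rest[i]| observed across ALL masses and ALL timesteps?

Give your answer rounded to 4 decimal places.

Answer: 2.8911

Derivation:
Step 0: x=[5.0000 10.0000 19.0000 23.0000] v=[0.0000 0.0000 -2.0000 0.0000]
Step 1: x=[5.0000 10.6400 17.8000 23.3200] v=[0.0000 3.2000 -6.0000 1.6000]
Step 2: x=[5.1024 11.5232 16.3376 23.7168] v=[0.5120 4.4160 -7.3120 1.9840]
Step 3: x=[5.4157 12.1494 15.2856 23.8929] v=[1.5667 3.1309 -5.2602 0.8806]
Step 4: x=[5.9399 12.2000 15.1089 23.6519] v=[2.6211 0.2529 -0.8833 -1.2052]
Step 5: x=[6.5154 11.7144 15.8337 23.0040] v=[2.8773 -2.4281 3.6240 -3.2396]
Step 6: x=[6.8802 11.0560 17.0467 22.1688] v=[1.8242 -3.2919 6.0648 -4.1758]
Step 7: x=[6.8123 10.6880 18.1207 21.4741] v=[-0.3393 -1.8400 5.3699 -3.4735]
Step 8: x=[6.2746 10.8891 18.5420 21.2029] v=[-2.6886 1.0056 2.1065 -1.3562]
Max displacement = 2.8911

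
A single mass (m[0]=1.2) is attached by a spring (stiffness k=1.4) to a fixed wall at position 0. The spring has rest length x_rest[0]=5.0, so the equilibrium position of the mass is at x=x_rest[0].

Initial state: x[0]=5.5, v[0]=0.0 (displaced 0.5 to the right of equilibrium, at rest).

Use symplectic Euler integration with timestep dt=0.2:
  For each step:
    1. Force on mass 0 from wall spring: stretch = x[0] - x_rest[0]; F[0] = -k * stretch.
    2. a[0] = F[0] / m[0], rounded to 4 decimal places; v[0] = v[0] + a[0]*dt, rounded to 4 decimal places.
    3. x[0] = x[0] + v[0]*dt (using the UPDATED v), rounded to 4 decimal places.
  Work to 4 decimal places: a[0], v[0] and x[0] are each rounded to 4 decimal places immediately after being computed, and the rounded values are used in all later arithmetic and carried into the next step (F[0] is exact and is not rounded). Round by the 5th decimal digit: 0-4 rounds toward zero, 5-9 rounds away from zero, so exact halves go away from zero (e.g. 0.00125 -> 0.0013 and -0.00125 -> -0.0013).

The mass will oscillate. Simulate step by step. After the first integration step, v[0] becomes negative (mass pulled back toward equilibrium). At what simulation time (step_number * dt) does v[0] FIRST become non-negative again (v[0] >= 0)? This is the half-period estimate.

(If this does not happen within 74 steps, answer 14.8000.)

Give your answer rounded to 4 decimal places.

Step 0: x=[5.5000] v=[0.0000]
Step 1: x=[5.4767] v=[-0.1167]
Step 2: x=[5.4311] v=[-0.2279]
Step 3: x=[5.3654] v=[-0.3285]
Step 4: x=[5.2826] v=[-0.4138]
Step 5: x=[5.1867] v=[-0.4797]
Step 6: x=[5.0820] v=[-0.5233]
Step 7: x=[4.9735] v=[-0.5424]
Step 8: x=[4.8663] v=[-0.5362]
Step 9: x=[4.7653] v=[-0.5050]
Step 10: x=[4.6753] v=[-0.4502]
Step 11: x=[4.6004] v=[-0.3744]
Step 12: x=[4.5442] v=[-0.2812]
Step 13: x=[4.5092] v=[-0.1748]
Step 14: x=[4.4971] v=[-0.0603]
Step 15: x=[4.5085] v=[0.0570]
First v>=0 after going negative at step 15, time=3.0000

Answer: 3.0000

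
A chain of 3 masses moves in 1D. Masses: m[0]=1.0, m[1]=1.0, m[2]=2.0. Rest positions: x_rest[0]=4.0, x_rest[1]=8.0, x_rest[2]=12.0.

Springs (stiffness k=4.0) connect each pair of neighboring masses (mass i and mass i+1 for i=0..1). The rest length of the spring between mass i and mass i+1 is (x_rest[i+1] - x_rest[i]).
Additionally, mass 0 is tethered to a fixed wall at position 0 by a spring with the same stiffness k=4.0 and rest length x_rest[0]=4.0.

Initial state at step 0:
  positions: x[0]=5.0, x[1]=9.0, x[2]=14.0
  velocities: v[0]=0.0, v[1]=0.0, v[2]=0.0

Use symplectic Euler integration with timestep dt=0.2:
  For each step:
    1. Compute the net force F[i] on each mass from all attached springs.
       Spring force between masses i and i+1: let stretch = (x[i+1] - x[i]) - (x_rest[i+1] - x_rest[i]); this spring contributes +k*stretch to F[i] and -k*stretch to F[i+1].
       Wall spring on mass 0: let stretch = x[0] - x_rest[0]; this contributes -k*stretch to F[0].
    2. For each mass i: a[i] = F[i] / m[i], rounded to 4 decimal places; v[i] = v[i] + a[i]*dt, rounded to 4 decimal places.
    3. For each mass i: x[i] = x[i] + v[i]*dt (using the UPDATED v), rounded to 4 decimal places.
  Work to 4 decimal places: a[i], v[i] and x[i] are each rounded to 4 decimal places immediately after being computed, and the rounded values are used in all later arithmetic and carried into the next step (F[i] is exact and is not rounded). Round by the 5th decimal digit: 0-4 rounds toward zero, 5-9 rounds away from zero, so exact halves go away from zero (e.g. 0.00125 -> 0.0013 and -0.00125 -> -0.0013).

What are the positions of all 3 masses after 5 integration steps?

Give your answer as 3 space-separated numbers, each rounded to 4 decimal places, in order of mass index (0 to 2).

Step 0: x=[5.0000 9.0000 14.0000] v=[0.0000 0.0000 0.0000]
Step 1: x=[4.8400 9.1600 13.9200] v=[-0.8000 0.8000 -0.4000]
Step 2: x=[4.5968 9.3904 13.7792] v=[-1.2160 1.1520 -0.7040]
Step 3: x=[4.3851 9.5560 13.6073] v=[-1.0586 0.8282 -0.8595]
Step 4: x=[4.2991 9.5425 13.4313] v=[-0.4300 -0.0675 -0.8800]
Step 5: x=[4.3642 9.3123 13.2642] v=[0.3254 -1.1512 -0.8355]

Answer: 4.3642 9.3123 13.2642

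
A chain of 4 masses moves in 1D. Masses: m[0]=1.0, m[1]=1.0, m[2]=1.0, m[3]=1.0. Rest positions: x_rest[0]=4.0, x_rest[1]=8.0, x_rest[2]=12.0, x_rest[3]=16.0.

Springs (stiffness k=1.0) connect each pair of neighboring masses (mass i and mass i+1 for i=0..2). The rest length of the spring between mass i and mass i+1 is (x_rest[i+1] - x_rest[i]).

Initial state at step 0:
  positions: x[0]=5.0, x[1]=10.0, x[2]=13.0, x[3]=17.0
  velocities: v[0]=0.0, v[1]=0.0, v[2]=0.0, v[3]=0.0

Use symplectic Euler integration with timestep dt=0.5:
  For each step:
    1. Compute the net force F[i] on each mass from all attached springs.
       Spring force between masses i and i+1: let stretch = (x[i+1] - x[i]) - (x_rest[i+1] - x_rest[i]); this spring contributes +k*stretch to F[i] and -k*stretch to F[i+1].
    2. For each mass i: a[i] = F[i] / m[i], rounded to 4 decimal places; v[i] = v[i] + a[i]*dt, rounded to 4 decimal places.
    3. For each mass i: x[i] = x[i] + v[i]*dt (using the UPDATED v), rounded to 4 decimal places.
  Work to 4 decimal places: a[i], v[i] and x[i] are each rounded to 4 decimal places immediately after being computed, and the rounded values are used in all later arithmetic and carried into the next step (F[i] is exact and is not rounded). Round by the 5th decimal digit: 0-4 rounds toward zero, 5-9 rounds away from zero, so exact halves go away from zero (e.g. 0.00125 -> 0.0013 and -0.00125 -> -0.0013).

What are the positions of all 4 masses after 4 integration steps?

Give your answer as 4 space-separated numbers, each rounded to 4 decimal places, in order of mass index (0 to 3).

Step 0: x=[5.0000 10.0000 13.0000 17.0000] v=[0.0000 0.0000 0.0000 0.0000]
Step 1: x=[5.2500 9.5000 13.2500 17.0000] v=[0.5000 -1.0000 0.5000 0.0000]
Step 2: x=[5.5625 8.8750 13.5000 17.0625] v=[0.6250 -1.2500 0.5000 0.1250]
Step 3: x=[5.7032 8.5781 13.4844 17.2344] v=[0.2813 -0.5938 -0.0313 0.3438]
Step 4: x=[5.5626 8.7891 13.1797 17.4688] v=[-0.2813 0.4219 -0.6095 0.4688]

Answer: 5.5626 8.7891 13.1797 17.4688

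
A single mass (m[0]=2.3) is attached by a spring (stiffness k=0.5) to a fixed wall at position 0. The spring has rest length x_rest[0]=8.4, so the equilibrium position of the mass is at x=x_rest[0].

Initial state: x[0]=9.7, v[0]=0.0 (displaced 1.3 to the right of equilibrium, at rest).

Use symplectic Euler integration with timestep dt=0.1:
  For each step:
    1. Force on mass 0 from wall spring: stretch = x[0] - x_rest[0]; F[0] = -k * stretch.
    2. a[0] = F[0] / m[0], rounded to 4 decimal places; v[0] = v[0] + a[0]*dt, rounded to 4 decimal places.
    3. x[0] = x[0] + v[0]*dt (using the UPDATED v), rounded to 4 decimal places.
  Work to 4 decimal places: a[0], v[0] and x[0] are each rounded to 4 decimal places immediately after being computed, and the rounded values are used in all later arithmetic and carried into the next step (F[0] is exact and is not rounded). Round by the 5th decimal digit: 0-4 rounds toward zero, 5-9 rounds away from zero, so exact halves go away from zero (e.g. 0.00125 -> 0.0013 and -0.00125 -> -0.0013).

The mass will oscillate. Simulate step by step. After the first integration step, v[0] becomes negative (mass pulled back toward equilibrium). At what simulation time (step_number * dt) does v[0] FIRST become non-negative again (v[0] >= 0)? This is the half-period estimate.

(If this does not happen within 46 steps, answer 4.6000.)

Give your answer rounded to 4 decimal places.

Answer: 4.6000

Derivation:
Step 0: x=[9.7000] v=[0.0000]
Step 1: x=[9.6972] v=[-0.0283]
Step 2: x=[9.6916] v=[-0.0565]
Step 3: x=[9.6831] v=[-0.0846]
Step 4: x=[9.6719] v=[-0.1125]
Step 5: x=[9.6579] v=[-0.1402]
Step 6: x=[9.6411] v=[-0.1676]
Step 7: x=[9.6216] v=[-0.1946]
Step 8: x=[9.5995] v=[-0.2212]
Step 9: x=[9.5748] v=[-0.2473]
Step 10: x=[9.5475] v=[-0.2728]
Step 11: x=[9.5177] v=[-0.2978]
Step 12: x=[9.4855] v=[-0.3221]
Step 13: x=[9.4509] v=[-0.3457]
Step 14: x=[9.4140] v=[-0.3686]
Step 15: x=[9.3749] v=[-0.3906]
Step 16: x=[9.3337] v=[-0.4118]
Step 17: x=[9.2905] v=[-0.4321]
Step 18: x=[9.2454] v=[-0.4515]
Step 19: x=[9.1984] v=[-0.4699]
Step 20: x=[9.1497] v=[-0.4873]
Step 21: x=[9.0993] v=[-0.5036]
Step 22: x=[9.0474] v=[-0.5188]
Step 23: x=[8.9941] v=[-0.5329]
Step 24: x=[8.9395] v=[-0.5458]
Step 25: x=[8.8838] v=[-0.5575]
Step 26: x=[8.8270] v=[-0.5680]
Step 27: x=[8.7693] v=[-0.5773]
Step 28: x=[8.7108] v=[-0.5853]
Step 29: x=[8.6516] v=[-0.5921]
Step 30: x=[8.5918] v=[-0.5976]
Step 31: x=[8.5316] v=[-0.6018]
Step 32: x=[8.4711] v=[-0.6047]
Step 33: x=[8.4105] v=[-0.6063]
Step 34: x=[8.3499] v=[-0.6065]
Step 35: x=[8.2894] v=[-0.6054]
Step 36: x=[8.2291] v=[-0.6030]
Step 37: x=[8.1692] v=[-0.5993]
Step 38: x=[8.1098] v=[-0.5943]
Step 39: x=[8.0510] v=[-0.5880]
Step 40: x=[7.9930] v=[-0.5804]
Step 41: x=[7.9358] v=[-0.5716]
Step 42: x=[7.8797] v=[-0.5615]
Step 43: x=[7.8247] v=[-0.5502]
Step 44: x=[7.7709] v=[-0.5377]
Step 45: x=[7.7185] v=[-0.5240]
Step 46: x=[7.6676] v=[-0.5092]
v[0] did not become non-negative within 46 steps; using fallback time=4.6000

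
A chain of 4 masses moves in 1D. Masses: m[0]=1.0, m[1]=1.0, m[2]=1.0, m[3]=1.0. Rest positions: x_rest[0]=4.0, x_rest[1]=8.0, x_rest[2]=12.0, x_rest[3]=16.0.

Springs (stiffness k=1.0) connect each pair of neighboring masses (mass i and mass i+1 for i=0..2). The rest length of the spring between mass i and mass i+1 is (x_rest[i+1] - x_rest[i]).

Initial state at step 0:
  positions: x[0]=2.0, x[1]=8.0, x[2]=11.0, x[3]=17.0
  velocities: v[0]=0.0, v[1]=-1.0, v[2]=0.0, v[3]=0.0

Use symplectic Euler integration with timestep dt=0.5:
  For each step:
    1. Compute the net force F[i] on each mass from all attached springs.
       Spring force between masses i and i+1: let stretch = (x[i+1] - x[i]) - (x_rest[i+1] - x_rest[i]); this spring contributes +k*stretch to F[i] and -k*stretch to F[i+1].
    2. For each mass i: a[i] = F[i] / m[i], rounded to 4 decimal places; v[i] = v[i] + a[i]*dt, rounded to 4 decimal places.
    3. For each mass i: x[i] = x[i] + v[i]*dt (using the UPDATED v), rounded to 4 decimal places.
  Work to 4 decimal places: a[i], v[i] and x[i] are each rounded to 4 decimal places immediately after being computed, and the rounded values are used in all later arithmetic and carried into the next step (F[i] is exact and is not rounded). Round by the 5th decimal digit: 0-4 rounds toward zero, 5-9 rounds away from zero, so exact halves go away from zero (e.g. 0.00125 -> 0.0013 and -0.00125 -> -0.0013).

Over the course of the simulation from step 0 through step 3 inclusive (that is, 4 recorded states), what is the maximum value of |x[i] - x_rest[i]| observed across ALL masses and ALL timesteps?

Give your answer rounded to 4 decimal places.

Answer: 2.3437

Derivation:
Step 0: x=[2.0000 8.0000 11.0000 17.0000] v=[0.0000 -1.0000 0.0000 0.0000]
Step 1: x=[2.5000 6.7500 11.7500 16.5000] v=[1.0000 -2.5000 1.5000 -1.0000]
Step 2: x=[3.0625 5.6875 12.4375 15.8125] v=[1.1250 -2.1250 1.3750 -1.3750]
Step 3: x=[3.2813 5.6563 12.2813 15.2813] v=[0.4375 -0.0625 -0.3125 -1.0625]
Max displacement = 2.3437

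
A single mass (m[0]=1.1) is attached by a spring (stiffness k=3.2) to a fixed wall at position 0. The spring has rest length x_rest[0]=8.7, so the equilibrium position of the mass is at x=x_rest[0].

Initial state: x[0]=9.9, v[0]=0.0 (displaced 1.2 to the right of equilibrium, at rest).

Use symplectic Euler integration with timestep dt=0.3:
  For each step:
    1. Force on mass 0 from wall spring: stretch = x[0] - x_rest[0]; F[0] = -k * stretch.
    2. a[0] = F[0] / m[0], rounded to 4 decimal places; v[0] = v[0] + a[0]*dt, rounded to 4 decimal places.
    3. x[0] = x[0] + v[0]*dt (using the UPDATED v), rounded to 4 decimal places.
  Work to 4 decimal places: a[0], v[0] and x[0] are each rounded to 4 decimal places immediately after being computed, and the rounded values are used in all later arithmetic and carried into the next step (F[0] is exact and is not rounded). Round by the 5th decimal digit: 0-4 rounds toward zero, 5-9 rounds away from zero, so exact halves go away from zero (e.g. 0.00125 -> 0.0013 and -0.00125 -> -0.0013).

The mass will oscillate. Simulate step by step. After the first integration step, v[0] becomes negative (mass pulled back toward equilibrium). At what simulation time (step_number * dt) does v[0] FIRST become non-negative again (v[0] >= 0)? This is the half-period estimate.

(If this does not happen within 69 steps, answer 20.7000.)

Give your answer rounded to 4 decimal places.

Step 0: x=[9.9000] v=[0.0000]
Step 1: x=[9.5858] v=[-1.0473]
Step 2: x=[9.0397] v=[-1.8204]
Step 3: x=[8.4046] v=[-2.1169]
Step 4: x=[7.8469] v=[-1.8591]
Step 5: x=[7.5125] v=[-1.1146]
Step 6: x=[7.4890] v=[-0.0783]
Step 7: x=[7.7826] v=[0.9786]
First v>=0 after going negative at step 7, time=2.1000

Answer: 2.1000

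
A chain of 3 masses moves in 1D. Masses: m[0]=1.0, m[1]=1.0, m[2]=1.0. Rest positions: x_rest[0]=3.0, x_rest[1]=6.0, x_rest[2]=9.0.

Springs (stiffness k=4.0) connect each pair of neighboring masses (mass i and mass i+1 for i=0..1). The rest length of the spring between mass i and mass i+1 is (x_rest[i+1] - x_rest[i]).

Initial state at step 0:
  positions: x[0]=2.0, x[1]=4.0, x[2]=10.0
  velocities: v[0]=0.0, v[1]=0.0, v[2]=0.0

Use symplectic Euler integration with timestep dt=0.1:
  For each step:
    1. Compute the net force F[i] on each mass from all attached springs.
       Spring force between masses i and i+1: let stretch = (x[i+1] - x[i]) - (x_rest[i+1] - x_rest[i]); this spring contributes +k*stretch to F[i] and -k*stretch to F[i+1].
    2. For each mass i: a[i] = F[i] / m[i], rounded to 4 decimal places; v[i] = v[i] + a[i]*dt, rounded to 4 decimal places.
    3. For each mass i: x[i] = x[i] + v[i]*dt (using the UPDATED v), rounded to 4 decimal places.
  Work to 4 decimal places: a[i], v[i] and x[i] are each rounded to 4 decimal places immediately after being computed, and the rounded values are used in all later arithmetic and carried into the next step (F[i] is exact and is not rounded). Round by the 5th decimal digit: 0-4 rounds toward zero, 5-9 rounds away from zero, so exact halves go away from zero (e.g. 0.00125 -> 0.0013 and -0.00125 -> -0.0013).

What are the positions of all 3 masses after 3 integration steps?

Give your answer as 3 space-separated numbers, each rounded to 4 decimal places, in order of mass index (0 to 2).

Step 0: x=[2.0000 4.0000 10.0000] v=[0.0000 0.0000 0.0000]
Step 1: x=[1.9600 4.1600 9.8800] v=[-0.4000 1.6000 -1.2000]
Step 2: x=[1.8880 4.4608 9.6512] v=[-0.7200 3.0080 -2.2880]
Step 3: x=[1.7989 4.8663 9.3348] v=[-0.8909 4.0550 -3.1642]

Answer: 1.7989 4.8663 9.3348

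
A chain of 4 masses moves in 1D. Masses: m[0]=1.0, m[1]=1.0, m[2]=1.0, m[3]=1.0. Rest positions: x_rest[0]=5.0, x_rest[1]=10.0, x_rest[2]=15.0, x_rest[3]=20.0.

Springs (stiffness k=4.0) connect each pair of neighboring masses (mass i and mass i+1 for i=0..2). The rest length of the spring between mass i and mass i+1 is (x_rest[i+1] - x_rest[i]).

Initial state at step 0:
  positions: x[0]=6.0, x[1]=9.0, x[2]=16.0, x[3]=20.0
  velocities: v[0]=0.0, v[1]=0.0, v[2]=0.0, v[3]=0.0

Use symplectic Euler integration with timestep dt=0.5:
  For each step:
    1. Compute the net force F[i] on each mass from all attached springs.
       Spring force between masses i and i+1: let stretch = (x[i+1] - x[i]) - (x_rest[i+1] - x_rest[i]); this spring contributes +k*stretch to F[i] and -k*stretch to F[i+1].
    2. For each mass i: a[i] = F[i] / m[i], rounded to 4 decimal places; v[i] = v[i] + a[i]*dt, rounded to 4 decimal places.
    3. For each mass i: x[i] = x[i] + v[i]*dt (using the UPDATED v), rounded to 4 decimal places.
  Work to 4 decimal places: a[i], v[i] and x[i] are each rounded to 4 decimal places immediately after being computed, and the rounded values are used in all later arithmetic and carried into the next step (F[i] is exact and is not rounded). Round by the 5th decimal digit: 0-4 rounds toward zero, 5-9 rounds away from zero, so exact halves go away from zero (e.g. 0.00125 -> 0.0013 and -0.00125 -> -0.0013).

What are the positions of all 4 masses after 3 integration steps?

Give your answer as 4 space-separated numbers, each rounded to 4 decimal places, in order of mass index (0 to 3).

Answer: 5.0000 11.0000 14.0000 21.0000

Derivation:
Step 0: x=[6.0000 9.0000 16.0000 20.0000] v=[0.0000 0.0000 0.0000 0.0000]
Step 1: x=[4.0000 13.0000 13.0000 21.0000] v=[-4.0000 8.0000 -6.0000 2.0000]
Step 2: x=[6.0000 8.0000 18.0000 19.0000] v=[4.0000 -10.0000 10.0000 -4.0000]
Step 3: x=[5.0000 11.0000 14.0000 21.0000] v=[-2.0000 6.0000 -8.0000 4.0000]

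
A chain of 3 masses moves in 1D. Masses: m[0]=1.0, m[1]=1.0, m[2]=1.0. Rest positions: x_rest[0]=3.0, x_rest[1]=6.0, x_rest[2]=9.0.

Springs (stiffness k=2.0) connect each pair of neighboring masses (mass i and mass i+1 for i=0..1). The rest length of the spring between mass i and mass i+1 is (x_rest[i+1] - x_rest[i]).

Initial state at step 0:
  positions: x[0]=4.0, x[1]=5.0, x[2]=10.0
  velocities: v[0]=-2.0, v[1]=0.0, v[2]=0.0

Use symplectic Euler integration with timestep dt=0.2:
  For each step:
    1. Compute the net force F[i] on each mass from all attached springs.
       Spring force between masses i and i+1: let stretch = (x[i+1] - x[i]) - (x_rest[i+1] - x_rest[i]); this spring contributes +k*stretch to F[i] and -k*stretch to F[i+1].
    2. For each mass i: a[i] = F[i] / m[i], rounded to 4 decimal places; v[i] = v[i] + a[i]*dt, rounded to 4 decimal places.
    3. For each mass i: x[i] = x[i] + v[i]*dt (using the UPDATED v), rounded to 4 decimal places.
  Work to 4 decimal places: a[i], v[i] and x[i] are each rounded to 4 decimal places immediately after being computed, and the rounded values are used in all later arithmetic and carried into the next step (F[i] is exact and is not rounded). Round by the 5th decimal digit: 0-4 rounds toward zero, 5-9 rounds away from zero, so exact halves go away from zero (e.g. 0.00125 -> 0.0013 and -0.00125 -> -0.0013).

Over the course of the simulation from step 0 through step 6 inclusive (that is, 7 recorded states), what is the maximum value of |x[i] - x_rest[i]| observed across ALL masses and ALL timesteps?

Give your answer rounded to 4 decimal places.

Answer: 1.8844

Derivation:
Step 0: x=[4.0000 5.0000 10.0000] v=[-2.0000 0.0000 0.0000]
Step 1: x=[3.4400 5.3200 9.8400] v=[-2.8000 1.6000 -0.8000]
Step 2: x=[2.7904 5.8512 9.5584] v=[-3.2480 2.6560 -1.4080]
Step 3: x=[2.1457 6.4341 9.2202] v=[-3.2237 2.9146 -1.6909]
Step 4: x=[1.6040 6.8968 8.8991] v=[-2.7083 2.3137 -1.6053]
Step 5: x=[1.2458 7.0963 8.6579] v=[-1.7912 0.9975 -1.2062]
Step 6: x=[1.1156 6.9527 8.5317] v=[-0.6510 -0.7181 -0.6308]
Max displacement = 1.8844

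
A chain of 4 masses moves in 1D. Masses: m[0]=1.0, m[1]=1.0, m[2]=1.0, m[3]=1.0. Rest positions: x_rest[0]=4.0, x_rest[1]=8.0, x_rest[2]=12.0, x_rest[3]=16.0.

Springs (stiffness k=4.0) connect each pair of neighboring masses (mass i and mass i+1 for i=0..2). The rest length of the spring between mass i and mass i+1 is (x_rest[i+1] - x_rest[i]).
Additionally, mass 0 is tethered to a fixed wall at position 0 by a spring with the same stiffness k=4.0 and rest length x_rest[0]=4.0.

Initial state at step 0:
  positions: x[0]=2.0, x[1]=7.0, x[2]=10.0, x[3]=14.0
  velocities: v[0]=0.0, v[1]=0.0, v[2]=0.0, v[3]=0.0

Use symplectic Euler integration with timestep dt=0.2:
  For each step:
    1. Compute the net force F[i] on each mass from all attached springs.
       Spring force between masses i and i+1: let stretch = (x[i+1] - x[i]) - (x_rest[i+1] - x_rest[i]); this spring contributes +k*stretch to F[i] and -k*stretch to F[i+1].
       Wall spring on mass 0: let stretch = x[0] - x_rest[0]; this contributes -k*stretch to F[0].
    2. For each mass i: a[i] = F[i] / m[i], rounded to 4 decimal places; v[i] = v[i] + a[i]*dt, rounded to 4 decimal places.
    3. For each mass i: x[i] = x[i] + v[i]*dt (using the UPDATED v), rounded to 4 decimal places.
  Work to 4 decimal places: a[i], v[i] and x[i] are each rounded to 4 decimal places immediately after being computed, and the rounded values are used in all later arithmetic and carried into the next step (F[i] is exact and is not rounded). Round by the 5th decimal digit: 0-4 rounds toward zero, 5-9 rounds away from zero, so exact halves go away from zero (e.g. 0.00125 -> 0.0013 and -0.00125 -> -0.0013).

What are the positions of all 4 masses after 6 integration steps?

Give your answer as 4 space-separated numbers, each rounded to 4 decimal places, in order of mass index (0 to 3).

Step 0: x=[2.0000 7.0000 10.0000 14.0000] v=[0.0000 0.0000 0.0000 0.0000]
Step 1: x=[2.4800 6.6800 10.1600 14.0000] v=[2.4000 -1.6000 0.8000 0.0000]
Step 2: x=[3.2352 6.2448 10.3776 14.0256] v=[3.7760 -2.1760 1.0880 0.1280]
Step 3: x=[3.9543 5.9893 10.5176 14.1075] v=[3.5955 -1.2774 0.7002 0.4096]
Step 4: x=[4.3663 6.1327 10.5075 14.2550] v=[2.0601 0.7172 -0.0505 0.7377]
Step 5: x=[4.3623 6.6935 10.3970 14.4429] v=[-0.0198 2.8039 -0.5523 0.9397]
Step 6: x=[4.0334 7.4738 10.3413 14.6235] v=[-1.6447 3.9017 -0.2784 0.9030]

Answer: 4.0334 7.4738 10.3413 14.6235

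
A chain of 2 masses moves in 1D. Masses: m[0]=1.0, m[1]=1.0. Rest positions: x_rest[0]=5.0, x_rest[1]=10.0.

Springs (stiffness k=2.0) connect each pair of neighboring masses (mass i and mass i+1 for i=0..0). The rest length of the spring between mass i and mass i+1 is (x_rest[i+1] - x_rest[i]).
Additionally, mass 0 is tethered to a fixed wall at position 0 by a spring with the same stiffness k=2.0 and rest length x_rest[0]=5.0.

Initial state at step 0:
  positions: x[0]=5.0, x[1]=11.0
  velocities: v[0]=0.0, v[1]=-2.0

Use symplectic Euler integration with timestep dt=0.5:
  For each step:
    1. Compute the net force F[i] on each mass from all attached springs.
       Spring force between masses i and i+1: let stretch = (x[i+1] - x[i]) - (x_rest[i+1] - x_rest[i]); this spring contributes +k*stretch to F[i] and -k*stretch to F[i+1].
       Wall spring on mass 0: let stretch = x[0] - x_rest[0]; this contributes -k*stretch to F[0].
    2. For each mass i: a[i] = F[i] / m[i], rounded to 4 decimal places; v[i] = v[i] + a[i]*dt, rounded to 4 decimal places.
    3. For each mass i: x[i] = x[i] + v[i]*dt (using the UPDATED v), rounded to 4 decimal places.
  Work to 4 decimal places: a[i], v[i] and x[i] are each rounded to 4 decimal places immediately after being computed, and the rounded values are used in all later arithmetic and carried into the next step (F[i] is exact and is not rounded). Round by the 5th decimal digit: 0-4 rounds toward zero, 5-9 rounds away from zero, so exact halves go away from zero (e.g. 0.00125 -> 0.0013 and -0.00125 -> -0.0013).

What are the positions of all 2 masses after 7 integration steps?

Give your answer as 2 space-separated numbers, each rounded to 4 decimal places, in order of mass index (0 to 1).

Step 0: x=[5.0000 11.0000] v=[0.0000 -2.0000]
Step 1: x=[5.5000 9.5000] v=[1.0000 -3.0000]
Step 2: x=[5.2500 8.5000] v=[-0.5000 -2.0000]
Step 3: x=[4.0000 8.3750] v=[-2.5000 -0.2500]
Step 4: x=[2.9375 8.5625] v=[-2.1250 0.3750]
Step 5: x=[3.2188 8.4375] v=[0.5625 -0.2500]
Step 6: x=[4.5000 8.2032] v=[2.5624 -0.4687]
Step 7: x=[5.3828 8.6173] v=[1.7656 0.8281]

Answer: 5.3828 8.6173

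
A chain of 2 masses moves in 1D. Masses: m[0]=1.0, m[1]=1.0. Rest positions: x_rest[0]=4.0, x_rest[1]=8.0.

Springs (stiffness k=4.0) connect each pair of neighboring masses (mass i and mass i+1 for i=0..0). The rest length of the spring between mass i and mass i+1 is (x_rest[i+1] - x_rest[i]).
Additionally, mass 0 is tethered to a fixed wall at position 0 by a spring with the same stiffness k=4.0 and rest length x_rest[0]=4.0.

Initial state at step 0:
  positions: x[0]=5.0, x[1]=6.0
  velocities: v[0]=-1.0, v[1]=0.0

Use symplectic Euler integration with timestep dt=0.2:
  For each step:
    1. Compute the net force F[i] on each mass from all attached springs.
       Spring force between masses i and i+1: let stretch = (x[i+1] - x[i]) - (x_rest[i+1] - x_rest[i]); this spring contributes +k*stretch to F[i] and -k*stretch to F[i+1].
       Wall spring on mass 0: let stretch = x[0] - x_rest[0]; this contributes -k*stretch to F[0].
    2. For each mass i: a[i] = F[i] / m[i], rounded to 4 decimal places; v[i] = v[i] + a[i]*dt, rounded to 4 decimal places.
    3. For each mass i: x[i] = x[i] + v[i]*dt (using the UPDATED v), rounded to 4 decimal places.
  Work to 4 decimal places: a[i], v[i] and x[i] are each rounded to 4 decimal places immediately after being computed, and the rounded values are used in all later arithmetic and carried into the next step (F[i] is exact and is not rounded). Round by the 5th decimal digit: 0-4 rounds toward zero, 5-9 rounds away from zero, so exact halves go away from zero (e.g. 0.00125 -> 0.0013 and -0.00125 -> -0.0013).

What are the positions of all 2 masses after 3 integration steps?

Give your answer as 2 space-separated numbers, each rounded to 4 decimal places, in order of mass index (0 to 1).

Step 0: x=[5.0000 6.0000] v=[-1.0000 0.0000]
Step 1: x=[4.1600 6.4800] v=[-4.2000 2.4000]
Step 2: x=[3.0256 7.2288] v=[-5.6720 3.7440]
Step 3: x=[2.0796 7.9451] v=[-4.7299 3.5814]

Answer: 2.0796 7.9451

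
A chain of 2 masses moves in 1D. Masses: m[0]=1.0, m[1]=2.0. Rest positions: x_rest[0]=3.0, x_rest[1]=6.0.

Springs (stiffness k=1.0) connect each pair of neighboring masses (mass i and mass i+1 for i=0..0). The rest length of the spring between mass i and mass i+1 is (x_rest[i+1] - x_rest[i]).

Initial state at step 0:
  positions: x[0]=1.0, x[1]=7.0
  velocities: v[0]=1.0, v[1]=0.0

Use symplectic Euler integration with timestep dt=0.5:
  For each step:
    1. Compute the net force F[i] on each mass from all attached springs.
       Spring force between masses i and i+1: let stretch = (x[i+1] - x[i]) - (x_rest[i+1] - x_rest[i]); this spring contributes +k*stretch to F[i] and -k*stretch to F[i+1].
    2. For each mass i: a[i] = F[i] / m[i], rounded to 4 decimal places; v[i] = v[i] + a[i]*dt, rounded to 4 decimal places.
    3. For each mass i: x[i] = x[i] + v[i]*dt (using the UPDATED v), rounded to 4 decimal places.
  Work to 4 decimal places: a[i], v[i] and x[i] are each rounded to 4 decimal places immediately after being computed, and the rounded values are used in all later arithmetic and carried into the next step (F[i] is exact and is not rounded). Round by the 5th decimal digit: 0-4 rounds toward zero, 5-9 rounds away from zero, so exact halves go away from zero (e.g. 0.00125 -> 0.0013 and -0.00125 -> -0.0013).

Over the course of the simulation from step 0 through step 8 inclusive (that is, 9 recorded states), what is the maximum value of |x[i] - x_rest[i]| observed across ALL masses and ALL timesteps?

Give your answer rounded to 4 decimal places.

Answer: 2.9938

Derivation:
Step 0: x=[1.0000 7.0000] v=[1.0000 0.0000]
Step 1: x=[2.2500 6.6250] v=[2.5000 -0.7500]
Step 2: x=[3.8438 6.0781] v=[3.1875 -1.0938]
Step 3: x=[5.2462 5.6269] v=[2.8047 -0.9024]
Step 4: x=[5.9938 5.5031] v=[1.4951 -0.2476]
Step 5: x=[5.8687 5.8157] v=[-0.2503 0.6251]
Step 6: x=[4.9803 6.5099] v=[-1.7768 1.3884]
Step 7: x=[3.7243 7.3879] v=[-2.5120 1.7560]
Step 8: x=[2.6342 8.1830] v=[-2.1802 1.5901]
Max displacement = 2.9938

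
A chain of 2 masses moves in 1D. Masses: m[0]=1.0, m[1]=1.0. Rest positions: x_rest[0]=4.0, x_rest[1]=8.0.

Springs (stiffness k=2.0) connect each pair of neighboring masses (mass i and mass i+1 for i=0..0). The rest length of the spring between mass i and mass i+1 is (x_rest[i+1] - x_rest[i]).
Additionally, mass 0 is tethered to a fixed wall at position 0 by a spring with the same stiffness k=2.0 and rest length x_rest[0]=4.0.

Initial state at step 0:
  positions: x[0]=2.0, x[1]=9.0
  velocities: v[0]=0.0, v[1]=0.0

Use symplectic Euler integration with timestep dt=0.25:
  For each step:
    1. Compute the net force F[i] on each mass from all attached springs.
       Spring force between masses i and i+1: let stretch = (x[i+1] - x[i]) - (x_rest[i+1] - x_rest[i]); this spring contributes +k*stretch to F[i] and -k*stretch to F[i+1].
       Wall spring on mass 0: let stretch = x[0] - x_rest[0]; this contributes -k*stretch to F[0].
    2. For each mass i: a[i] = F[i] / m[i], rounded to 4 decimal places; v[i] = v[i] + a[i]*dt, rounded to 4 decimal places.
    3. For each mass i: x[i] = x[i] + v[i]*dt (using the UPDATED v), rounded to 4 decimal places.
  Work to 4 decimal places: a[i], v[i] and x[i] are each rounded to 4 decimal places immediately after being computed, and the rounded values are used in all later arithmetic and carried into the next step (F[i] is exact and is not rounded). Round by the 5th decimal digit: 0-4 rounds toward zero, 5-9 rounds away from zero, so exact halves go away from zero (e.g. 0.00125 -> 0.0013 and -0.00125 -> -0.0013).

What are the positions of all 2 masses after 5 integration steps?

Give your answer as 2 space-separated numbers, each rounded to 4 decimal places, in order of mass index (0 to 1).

Step 0: x=[2.0000 9.0000] v=[0.0000 0.0000]
Step 1: x=[2.6250 8.6250] v=[2.5000 -1.5000]
Step 2: x=[3.6719 8.0000] v=[4.1875 -2.5000]
Step 3: x=[4.8008 7.3340] v=[4.5156 -2.6641]
Step 4: x=[5.6463 6.8513] v=[3.3818 -1.9307]
Step 5: x=[5.9366 6.7180] v=[1.1612 -0.5332]

Answer: 5.9366 6.7180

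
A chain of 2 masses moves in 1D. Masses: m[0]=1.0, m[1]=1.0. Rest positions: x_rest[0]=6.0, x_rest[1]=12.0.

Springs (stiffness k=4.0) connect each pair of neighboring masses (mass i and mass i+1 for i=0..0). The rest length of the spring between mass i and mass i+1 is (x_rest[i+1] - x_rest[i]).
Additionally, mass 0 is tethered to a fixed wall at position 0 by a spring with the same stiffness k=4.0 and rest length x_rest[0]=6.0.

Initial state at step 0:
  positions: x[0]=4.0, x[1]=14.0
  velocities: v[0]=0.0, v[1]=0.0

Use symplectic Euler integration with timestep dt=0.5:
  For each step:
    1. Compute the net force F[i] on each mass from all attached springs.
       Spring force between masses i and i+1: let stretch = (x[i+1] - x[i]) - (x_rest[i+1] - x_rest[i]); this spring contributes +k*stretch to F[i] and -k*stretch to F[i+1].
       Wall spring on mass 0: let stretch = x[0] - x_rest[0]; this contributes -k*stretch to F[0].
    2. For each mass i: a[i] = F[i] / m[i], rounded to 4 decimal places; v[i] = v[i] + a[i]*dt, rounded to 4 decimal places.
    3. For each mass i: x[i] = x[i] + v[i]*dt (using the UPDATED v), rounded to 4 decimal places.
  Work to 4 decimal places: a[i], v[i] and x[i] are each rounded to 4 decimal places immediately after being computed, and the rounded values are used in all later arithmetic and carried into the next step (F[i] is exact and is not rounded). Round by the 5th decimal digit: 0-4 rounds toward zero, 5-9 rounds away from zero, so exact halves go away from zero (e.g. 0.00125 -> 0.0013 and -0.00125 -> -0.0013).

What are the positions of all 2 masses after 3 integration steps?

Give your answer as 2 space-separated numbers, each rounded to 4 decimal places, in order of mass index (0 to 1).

Answer: 2.0000 14.0000

Derivation:
Step 0: x=[4.0000 14.0000] v=[0.0000 0.0000]
Step 1: x=[10.0000 10.0000] v=[12.0000 -8.0000]
Step 2: x=[6.0000 12.0000] v=[-8.0000 4.0000]
Step 3: x=[2.0000 14.0000] v=[-8.0000 4.0000]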